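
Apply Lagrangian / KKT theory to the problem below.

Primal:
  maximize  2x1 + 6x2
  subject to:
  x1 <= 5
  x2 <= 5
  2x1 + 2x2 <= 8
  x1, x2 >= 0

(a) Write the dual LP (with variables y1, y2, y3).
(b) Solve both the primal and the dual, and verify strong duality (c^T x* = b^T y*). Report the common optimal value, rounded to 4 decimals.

The standard primal-dual pair for 'max c^T x s.t. A x <= b, x >= 0' is:
  Dual:  min b^T y  s.t.  A^T y >= c,  y >= 0.

So the dual LP is:
  minimize  5y1 + 5y2 + 8y3
  subject to:
    y1 + 2y3 >= 2
    y2 + 2y3 >= 6
    y1, y2, y3 >= 0

Solving the primal: x* = (0, 4).
  primal value c^T x* = 24.
Solving the dual: y* = (0, 0, 3).
  dual value b^T y* = 24.
Strong duality: c^T x* = b^T y*. Confirmed.

24


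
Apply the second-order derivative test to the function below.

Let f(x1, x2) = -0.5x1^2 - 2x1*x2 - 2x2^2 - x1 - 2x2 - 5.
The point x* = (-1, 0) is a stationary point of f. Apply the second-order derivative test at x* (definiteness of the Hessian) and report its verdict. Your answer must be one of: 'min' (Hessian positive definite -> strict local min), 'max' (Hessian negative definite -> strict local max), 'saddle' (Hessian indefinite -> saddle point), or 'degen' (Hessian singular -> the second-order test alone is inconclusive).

Compute the Hessian H = grad^2 f:
  H = [[-1, -2], [-2, -4]]
Verify stationarity: grad f(x*) = H x* + g = (0, 0).
Eigenvalues of H: -5, 0.
H has a zero eigenvalue (singular; negative semidefinite but not definite), so H is neither positive definite, negative definite, nor indefinite. The second-order test alone is inconclusive -> degen.
(Indeed, f is constant along the null direction of H through x*, so x* is not a strict local extremum.)

degen


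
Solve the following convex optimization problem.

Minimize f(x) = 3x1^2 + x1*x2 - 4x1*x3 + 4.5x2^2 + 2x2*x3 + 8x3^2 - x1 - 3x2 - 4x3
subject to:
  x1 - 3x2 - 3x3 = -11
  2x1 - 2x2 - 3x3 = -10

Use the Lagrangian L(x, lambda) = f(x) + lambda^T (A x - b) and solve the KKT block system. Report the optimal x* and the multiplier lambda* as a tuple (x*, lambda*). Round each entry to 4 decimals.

Form the Lagrangian:
  L(x, lambda) = (1/2) x^T Q x + c^T x + lambda^T (A x - b)
Stationarity (grad_x L = 0): Q x + c + A^T lambda = 0.
Primal feasibility: A x = b.

This gives the KKT block system:
  [ Q   A^T ] [ x     ]   [-c ]
  [ A    0  ] [ lambda ] = [ b ]

Solving the linear system:
  x*      = (-1.2664, 2.2664, 0.9782)
  lambda* = (3.9214, 3.1616)
  f(x*)   = 32.6528

x* = (-1.2664, 2.2664, 0.9782), lambda* = (3.9214, 3.1616)


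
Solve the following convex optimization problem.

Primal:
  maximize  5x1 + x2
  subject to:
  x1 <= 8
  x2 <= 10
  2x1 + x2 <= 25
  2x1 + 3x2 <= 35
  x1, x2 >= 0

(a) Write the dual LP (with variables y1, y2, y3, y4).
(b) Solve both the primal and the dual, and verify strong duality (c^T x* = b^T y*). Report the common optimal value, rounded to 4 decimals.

The standard primal-dual pair for 'max c^T x s.t. A x <= b, x >= 0' is:
  Dual:  min b^T y  s.t.  A^T y >= c,  y >= 0.

So the dual LP is:
  minimize  8y1 + 10y2 + 25y3 + 35y4
  subject to:
    y1 + 2y3 + 2y4 >= 5
    y2 + y3 + 3y4 >= 1
    y1, y2, y3, y4 >= 0

Solving the primal: x* = (8, 6.3333).
  primal value c^T x* = 46.3333.
Solving the dual: y* = (4.3333, 0, 0, 0.3333).
  dual value b^T y* = 46.3333.
Strong duality: c^T x* = b^T y*. Confirmed.

46.3333


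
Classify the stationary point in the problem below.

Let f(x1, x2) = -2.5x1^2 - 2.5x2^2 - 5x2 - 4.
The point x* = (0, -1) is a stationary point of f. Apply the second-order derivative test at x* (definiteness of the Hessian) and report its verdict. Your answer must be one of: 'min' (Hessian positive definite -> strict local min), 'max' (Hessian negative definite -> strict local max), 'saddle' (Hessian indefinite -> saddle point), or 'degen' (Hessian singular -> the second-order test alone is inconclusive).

Compute the Hessian H = grad^2 f:
  H = [[-5, 0], [0, -5]]
Verify stationarity: grad f(x*) = H x* + g = (0, 0).
Eigenvalues of H: -5, -5.
Both eigenvalues < 0, so H is negative definite -> x* is a strict local max.

max


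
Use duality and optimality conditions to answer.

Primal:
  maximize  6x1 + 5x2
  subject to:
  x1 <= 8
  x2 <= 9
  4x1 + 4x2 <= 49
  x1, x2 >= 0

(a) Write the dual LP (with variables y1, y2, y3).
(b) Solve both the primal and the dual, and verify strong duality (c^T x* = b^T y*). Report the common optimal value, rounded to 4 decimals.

The standard primal-dual pair for 'max c^T x s.t. A x <= b, x >= 0' is:
  Dual:  min b^T y  s.t.  A^T y >= c,  y >= 0.

So the dual LP is:
  minimize  8y1 + 9y2 + 49y3
  subject to:
    y1 + 4y3 >= 6
    y2 + 4y3 >= 5
    y1, y2, y3 >= 0

Solving the primal: x* = (8, 4.25).
  primal value c^T x* = 69.25.
Solving the dual: y* = (1, 0, 1.25).
  dual value b^T y* = 69.25.
Strong duality: c^T x* = b^T y*. Confirmed.

69.25


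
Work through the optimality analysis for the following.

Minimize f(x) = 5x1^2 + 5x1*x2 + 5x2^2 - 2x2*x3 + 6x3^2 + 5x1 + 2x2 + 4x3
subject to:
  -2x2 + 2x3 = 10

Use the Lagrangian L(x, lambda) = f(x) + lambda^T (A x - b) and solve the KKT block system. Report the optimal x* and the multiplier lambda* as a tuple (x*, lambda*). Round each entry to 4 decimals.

Form the Lagrangian:
  L(x, lambda) = (1/2) x^T Q x + c^T x + lambda^T (A x - b)
Stationarity (grad_x L = 0): Q x + c + A^T lambda = 0.
Primal feasibility: A x = b.

This gives the KKT block system:
  [ Q   A^T ] [ x     ]   [-c ]
  [ A    0  ] [ lambda ] = [ b ]

Solving the linear system:
  x*      = (1.2258, -3.4516, 1.5484)
  lambda* = (-14.7419)
  f(x*)   = 76.4194

x* = (1.2258, -3.4516, 1.5484), lambda* = (-14.7419)


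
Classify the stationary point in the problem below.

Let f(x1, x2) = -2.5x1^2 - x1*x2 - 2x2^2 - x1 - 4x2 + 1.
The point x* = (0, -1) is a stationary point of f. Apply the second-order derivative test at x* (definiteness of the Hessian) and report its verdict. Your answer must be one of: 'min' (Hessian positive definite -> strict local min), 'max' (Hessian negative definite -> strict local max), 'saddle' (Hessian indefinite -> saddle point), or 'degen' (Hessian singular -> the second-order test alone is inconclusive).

Compute the Hessian H = grad^2 f:
  H = [[-5, -1], [-1, -4]]
Verify stationarity: grad f(x*) = H x* + g = (0, 0).
Eigenvalues of H: -5.618, -3.382.
Both eigenvalues < 0, so H is negative definite -> x* is a strict local max.

max


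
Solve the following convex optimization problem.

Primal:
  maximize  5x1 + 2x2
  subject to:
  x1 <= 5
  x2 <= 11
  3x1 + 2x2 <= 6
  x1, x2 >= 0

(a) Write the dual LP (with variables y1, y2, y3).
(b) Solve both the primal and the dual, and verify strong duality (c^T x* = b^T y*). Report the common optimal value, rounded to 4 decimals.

The standard primal-dual pair for 'max c^T x s.t. A x <= b, x >= 0' is:
  Dual:  min b^T y  s.t.  A^T y >= c,  y >= 0.

So the dual LP is:
  minimize  5y1 + 11y2 + 6y3
  subject to:
    y1 + 3y3 >= 5
    y2 + 2y3 >= 2
    y1, y2, y3 >= 0

Solving the primal: x* = (2, 0).
  primal value c^T x* = 10.
Solving the dual: y* = (0, 0, 1.6667).
  dual value b^T y* = 10.
Strong duality: c^T x* = b^T y*. Confirmed.

10


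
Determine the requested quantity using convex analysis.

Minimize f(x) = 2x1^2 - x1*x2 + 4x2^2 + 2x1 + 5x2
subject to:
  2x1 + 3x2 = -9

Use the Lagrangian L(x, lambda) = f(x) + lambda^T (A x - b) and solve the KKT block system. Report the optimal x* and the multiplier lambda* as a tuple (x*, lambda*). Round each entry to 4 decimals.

Form the Lagrangian:
  L(x, lambda) = (1/2) x^T Q x + c^T x + lambda^T (A x - b)
Stationarity (grad_x L = 0): Q x + c + A^T lambda = 0.
Primal feasibility: A x = b.

This gives the KKT block system:
  [ Q   A^T ] [ x     ]   [-c ]
  [ A    0  ] [ lambda ] = [ b ]

Solving the linear system:
  x*      = (-1.9875, -1.675)
  lambda* = (2.1375)
  f(x*)   = 3.4438

x* = (-1.9875, -1.675), lambda* = (2.1375)


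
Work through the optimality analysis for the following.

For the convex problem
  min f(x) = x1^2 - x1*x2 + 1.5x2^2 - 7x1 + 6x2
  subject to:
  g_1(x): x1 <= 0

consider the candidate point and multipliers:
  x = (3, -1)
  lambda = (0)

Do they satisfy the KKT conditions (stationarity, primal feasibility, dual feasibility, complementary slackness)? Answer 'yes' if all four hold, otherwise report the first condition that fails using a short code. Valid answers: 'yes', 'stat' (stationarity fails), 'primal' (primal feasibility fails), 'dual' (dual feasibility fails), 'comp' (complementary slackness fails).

Gradient of f: grad f(x) = Q x + c = (0, 0)
Constraint values g_i(x) = a_i^T x - b_i:
  g_1((3, -1)) = 3
Stationarity residual: grad f(x) + sum_i lambda_i a_i = (0, 0)
  -> stationarity OK
Primal feasibility (all g_i <= 0): FAILS
Dual feasibility (all lambda_i >= 0): OK
Complementary slackness (lambda_i * g_i(x) = 0 for all i): OK

Verdict: the first failing condition is primal_feasibility -> primal.

primal


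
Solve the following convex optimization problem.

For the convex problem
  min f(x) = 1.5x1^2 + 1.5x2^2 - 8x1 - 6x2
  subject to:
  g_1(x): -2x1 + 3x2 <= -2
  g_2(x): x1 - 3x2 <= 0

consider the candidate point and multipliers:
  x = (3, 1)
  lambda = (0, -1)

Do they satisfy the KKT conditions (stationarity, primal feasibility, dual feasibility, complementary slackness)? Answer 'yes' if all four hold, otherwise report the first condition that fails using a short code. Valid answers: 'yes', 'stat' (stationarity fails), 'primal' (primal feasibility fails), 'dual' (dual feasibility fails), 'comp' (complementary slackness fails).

Gradient of f: grad f(x) = Q x + c = (1, -3)
Constraint values g_i(x) = a_i^T x - b_i:
  g_1((3, 1)) = -1
  g_2((3, 1)) = 0
Stationarity residual: grad f(x) + sum_i lambda_i a_i = (0, 0)
  -> stationarity OK
Primal feasibility (all g_i <= 0): OK
Dual feasibility (all lambda_i >= 0): FAILS
Complementary slackness (lambda_i * g_i(x) = 0 for all i): OK

Verdict: the first failing condition is dual_feasibility -> dual.

dual


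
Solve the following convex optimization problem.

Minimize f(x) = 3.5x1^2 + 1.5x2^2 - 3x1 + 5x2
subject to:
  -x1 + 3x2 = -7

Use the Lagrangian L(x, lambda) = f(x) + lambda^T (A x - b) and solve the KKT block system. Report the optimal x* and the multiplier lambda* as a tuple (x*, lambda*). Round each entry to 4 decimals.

Form the Lagrangian:
  L(x, lambda) = (1/2) x^T Q x + c^T x + lambda^T (A x - b)
Stationarity (grad_x L = 0): Q x + c + A^T lambda = 0.
Primal feasibility: A x = b.

This gives the KKT block system:
  [ Q   A^T ] [ x     ]   [-c ]
  [ A    0  ] [ lambda ] = [ b ]

Solving the linear system:
  x*      = (0.5, -2.1667)
  lambda* = (0.5)
  f(x*)   = -4.4167

x* = (0.5, -2.1667), lambda* = (0.5)


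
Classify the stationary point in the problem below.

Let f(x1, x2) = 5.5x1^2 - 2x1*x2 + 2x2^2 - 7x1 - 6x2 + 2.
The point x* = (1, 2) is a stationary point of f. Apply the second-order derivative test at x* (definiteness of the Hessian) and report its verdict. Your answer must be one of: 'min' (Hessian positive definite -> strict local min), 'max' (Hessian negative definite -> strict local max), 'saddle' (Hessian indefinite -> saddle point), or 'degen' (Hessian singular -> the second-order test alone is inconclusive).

Compute the Hessian H = grad^2 f:
  H = [[11, -2], [-2, 4]]
Verify stationarity: grad f(x*) = H x* + g = (0, 0).
Eigenvalues of H: 3.4689, 11.5311.
Both eigenvalues > 0, so H is positive definite -> x* is a strict local min.

min


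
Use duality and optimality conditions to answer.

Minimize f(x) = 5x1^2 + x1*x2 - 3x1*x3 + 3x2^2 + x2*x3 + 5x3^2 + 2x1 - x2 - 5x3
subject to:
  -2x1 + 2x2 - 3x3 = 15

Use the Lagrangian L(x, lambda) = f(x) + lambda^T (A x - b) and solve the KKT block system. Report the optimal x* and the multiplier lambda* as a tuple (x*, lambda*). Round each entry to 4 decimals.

Form the Lagrangian:
  L(x, lambda) = (1/2) x^T Q x + c^T x + lambda^T (A x - b)
Stationarity (grad_x L = 0): Q x + c + A^T lambda = 0.
Primal feasibility: A x = b.

This gives the KKT block system:
  [ Q   A^T ] [ x     ]   [-c ]
  [ A    0  ] [ lambda ] = [ b ]

Solving the linear system:
  x*      = (-2.0642, 2.5516, -1.9228)
  lambda* = (-5.1612)
  f(x*)   = 40.176

x* = (-2.0642, 2.5516, -1.9228), lambda* = (-5.1612)


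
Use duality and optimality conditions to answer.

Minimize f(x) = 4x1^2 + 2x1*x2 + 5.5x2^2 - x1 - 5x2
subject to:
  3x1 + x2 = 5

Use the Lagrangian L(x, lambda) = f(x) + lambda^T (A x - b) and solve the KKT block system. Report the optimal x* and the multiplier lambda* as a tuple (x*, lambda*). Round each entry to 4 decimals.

Form the Lagrangian:
  L(x, lambda) = (1/2) x^T Q x + c^T x + lambda^T (A x - b)
Stationarity (grad_x L = 0): Q x + c + A^T lambda = 0.
Primal feasibility: A x = b.

This gives the KKT block system:
  [ Q   A^T ] [ x     ]   [-c ]
  [ A    0  ] [ lambda ] = [ b ]

Solving the linear system:
  x*      = (1.4842, 0.5474)
  lambda* = (-3.9895)
  f(x*)   = 7.8632

x* = (1.4842, 0.5474), lambda* = (-3.9895)


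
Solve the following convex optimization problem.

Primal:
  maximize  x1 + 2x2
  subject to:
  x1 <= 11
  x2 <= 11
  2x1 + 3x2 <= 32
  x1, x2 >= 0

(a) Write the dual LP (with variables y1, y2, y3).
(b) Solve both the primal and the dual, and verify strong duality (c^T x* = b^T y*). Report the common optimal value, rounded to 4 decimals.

The standard primal-dual pair for 'max c^T x s.t. A x <= b, x >= 0' is:
  Dual:  min b^T y  s.t.  A^T y >= c,  y >= 0.

So the dual LP is:
  minimize  11y1 + 11y2 + 32y3
  subject to:
    y1 + 2y3 >= 1
    y2 + 3y3 >= 2
    y1, y2, y3 >= 0

Solving the primal: x* = (0, 10.6667).
  primal value c^T x* = 21.3333.
Solving the dual: y* = (0, 0, 0.6667).
  dual value b^T y* = 21.3333.
Strong duality: c^T x* = b^T y*. Confirmed.

21.3333


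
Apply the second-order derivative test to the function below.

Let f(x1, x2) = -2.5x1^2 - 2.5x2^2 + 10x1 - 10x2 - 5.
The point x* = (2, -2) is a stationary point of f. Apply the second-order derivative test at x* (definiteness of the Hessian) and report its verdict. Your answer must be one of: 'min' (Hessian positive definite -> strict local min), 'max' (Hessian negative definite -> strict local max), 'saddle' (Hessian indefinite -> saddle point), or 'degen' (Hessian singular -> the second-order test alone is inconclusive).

Compute the Hessian H = grad^2 f:
  H = [[-5, 0], [0, -5]]
Verify stationarity: grad f(x*) = H x* + g = (0, 0).
Eigenvalues of H: -5, -5.
Both eigenvalues < 0, so H is negative definite -> x* is a strict local max.

max


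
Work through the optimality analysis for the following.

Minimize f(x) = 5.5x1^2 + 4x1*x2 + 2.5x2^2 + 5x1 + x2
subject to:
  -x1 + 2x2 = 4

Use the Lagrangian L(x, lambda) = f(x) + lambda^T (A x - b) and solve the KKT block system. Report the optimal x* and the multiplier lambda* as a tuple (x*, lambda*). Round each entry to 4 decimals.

Form the Lagrangian:
  L(x, lambda) = (1/2) x^T Q x + c^T x + lambda^T (A x - b)
Stationarity (grad_x L = 0): Q x + c + A^T lambda = 0.
Primal feasibility: A x = b.

This gives the KKT block system:
  [ Q   A^T ] [ x     ]   [-c ]
  [ A    0  ] [ lambda ] = [ b ]

Solving the linear system:
  x*      = (-1.1385, 1.4308)
  lambda* = (-1.8)
  f(x*)   = 1.4692

x* = (-1.1385, 1.4308), lambda* = (-1.8)


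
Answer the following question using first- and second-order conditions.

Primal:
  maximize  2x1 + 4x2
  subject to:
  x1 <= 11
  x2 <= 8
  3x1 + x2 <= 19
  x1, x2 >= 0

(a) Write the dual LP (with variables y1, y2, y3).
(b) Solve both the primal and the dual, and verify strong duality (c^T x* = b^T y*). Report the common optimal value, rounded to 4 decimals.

The standard primal-dual pair for 'max c^T x s.t. A x <= b, x >= 0' is:
  Dual:  min b^T y  s.t.  A^T y >= c,  y >= 0.

So the dual LP is:
  minimize  11y1 + 8y2 + 19y3
  subject to:
    y1 + 3y3 >= 2
    y2 + y3 >= 4
    y1, y2, y3 >= 0

Solving the primal: x* = (3.6667, 8).
  primal value c^T x* = 39.3333.
Solving the dual: y* = (0, 3.3333, 0.6667).
  dual value b^T y* = 39.3333.
Strong duality: c^T x* = b^T y*. Confirmed.

39.3333


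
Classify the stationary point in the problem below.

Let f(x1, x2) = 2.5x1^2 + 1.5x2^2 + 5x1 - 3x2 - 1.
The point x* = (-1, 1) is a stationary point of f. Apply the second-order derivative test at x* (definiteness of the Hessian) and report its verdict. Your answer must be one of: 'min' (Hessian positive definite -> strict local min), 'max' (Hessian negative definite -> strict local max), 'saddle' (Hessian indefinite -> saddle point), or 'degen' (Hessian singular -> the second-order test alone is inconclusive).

Compute the Hessian H = grad^2 f:
  H = [[5, 0], [0, 3]]
Verify stationarity: grad f(x*) = H x* + g = (0, 0).
Eigenvalues of H: 3, 5.
Both eigenvalues > 0, so H is positive definite -> x* is a strict local min.

min


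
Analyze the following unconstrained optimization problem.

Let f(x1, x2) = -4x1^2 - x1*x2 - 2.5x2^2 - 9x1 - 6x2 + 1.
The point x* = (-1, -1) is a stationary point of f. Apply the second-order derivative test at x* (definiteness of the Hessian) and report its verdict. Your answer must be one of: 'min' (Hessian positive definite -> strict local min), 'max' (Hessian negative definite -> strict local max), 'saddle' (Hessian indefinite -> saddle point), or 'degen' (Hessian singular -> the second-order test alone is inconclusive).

Compute the Hessian H = grad^2 f:
  H = [[-8, -1], [-1, -5]]
Verify stationarity: grad f(x*) = H x* + g = (0, 0).
Eigenvalues of H: -8.3028, -4.6972.
Both eigenvalues < 0, so H is negative definite -> x* is a strict local max.

max


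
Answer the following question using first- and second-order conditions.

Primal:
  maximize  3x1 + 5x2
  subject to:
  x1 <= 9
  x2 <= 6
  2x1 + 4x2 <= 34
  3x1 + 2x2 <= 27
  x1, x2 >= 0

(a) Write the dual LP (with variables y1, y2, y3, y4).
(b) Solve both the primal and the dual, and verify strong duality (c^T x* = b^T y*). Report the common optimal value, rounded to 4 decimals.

The standard primal-dual pair for 'max c^T x s.t. A x <= b, x >= 0' is:
  Dual:  min b^T y  s.t.  A^T y >= c,  y >= 0.

So the dual LP is:
  minimize  9y1 + 6y2 + 34y3 + 27y4
  subject to:
    y1 + 2y3 + 3y4 >= 3
    y2 + 4y3 + 2y4 >= 5
    y1, y2, y3, y4 >= 0

Solving the primal: x* = (5, 6).
  primal value c^T x* = 45.
Solving the dual: y* = (0, 3, 0, 1).
  dual value b^T y* = 45.
Strong duality: c^T x* = b^T y*. Confirmed.

45


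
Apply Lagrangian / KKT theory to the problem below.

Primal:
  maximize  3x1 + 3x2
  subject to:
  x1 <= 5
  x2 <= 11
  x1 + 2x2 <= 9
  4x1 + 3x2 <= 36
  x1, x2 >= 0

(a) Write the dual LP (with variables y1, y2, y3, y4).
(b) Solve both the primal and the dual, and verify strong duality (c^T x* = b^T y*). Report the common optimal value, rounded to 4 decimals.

The standard primal-dual pair for 'max c^T x s.t. A x <= b, x >= 0' is:
  Dual:  min b^T y  s.t.  A^T y >= c,  y >= 0.

So the dual LP is:
  minimize  5y1 + 11y2 + 9y3 + 36y4
  subject to:
    y1 + y3 + 4y4 >= 3
    y2 + 2y3 + 3y4 >= 3
    y1, y2, y3, y4 >= 0

Solving the primal: x* = (5, 2).
  primal value c^T x* = 21.
Solving the dual: y* = (1.5, 0, 1.5, 0).
  dual value b^T y* = 21.
Strong duality: c^T x* = b^T y*. Confirmed.

21


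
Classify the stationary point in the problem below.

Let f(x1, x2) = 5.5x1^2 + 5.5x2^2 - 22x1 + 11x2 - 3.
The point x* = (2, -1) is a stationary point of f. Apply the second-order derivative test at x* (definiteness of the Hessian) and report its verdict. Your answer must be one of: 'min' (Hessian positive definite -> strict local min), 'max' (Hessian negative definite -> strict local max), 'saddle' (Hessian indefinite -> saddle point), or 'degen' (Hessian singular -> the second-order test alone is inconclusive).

Compute the Hessian H = grad^2 f:
  H = [[11, 0], [0, 11]]
Verify stationarity: grad f(x*) = H x* + g = (0, 0).
Eigenvalues of H: 11, 11.
Both eigenvalues > 0, so H is positive definite -> x* is a strict local min.

min


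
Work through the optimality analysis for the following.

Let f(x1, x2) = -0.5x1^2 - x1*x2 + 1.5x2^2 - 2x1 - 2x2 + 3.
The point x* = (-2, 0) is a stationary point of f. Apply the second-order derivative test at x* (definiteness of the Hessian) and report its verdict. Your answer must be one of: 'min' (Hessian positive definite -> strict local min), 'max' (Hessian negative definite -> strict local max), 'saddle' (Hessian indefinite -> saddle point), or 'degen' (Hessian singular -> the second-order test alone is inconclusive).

Compute the Hessian H = grad^2 f:
  H = [[-1, -1], [-1, 3]]
Verify stationarity: grad f(x*) = H x* + g = (0, 0).
Eigenvalues of H: -1.2361, 3.2361.
Eigenvalues have mixed signs, so H is indefinite -> x* is a saddle point.

saddle


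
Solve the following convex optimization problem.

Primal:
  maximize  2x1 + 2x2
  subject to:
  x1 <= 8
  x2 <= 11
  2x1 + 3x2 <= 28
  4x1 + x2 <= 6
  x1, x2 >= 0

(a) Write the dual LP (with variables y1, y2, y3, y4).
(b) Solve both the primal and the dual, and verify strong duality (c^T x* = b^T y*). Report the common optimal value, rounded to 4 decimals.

The standard primal-dual pair for 'max c^T x s.t. A x <= b, x >= 0' is:
  Dual:  min b^T y  s.t.  A^T y >= c,  y >= 0.

So the dual LP is:
  minimize  8y1 + 11y2 + 28y3 + 6y4
  subject to:
    y1 + 2y3 + 4y4 >= 2
    y2 + 3y3 + y4 >= 2
    y1, y2, y3, y4 >= 0

Solving the primal: x* = (0, 6).
  primal value c^T x* = 12.
Solving the dual: y* = (0, 0, 0, 2).
  dual value b^T y* = 12.
Strong duality: c^T x* = b^T y*. Confirmed.

12


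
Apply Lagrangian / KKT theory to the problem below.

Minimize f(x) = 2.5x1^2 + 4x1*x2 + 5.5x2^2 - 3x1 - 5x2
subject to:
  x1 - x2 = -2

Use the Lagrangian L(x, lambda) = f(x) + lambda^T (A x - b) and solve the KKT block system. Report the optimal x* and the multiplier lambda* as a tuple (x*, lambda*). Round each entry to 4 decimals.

Form the Lagrangian:
  L(x, lambda) = (1/2) x^T Q x + c^T x + lambda^T (A x - b)
Stationarity (grad_x L = 0): Q x + c + A^T lambda = 0.
Primal feasibility: A x = b.

This gives the KKT block system:
  [ Q   A^T ] [ x     ]   [-c ]
  [ A    0  ] [ lambda ] = [ b ]

Solving the linear system:
  x*      = (-0.9167, 1.0833)
  lambda* = (3.25)
  f(x*)   = 1.9167

x* = (-0.9167, 1.0833), lambda* = (3.25)


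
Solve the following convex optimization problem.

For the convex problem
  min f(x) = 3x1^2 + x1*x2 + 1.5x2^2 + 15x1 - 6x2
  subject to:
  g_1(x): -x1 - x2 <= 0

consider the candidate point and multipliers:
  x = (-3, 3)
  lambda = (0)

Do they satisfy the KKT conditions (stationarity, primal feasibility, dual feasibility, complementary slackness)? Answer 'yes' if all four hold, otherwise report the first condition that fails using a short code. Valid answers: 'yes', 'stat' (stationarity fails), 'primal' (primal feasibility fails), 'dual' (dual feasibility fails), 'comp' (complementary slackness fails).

Gradient of f: grad f(x) = Q x + c = (0, 0)
Constraint values g_i(x) = a_i^T x - b_i:
  g_1((-3, 3)) = 0
Stationarity residual: grad f(x) + sum_i lambda_i a_i = (0, 0)
  -> stationarity OK
Primal feasibility (all g_i <= 0): OK
Dual feasibility (all lambda_i >= 0): OK
Complementary slackness (lambda_i * g_i(x) = 0 for all i): OK

Verdict: yes, KKT holds.

yes


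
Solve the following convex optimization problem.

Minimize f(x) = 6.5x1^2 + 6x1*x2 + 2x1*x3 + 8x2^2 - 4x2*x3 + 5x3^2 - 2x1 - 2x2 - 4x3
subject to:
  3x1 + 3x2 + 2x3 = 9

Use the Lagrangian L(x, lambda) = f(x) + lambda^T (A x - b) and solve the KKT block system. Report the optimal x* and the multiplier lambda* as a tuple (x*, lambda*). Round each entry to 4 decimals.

Form the Lagrangian:
  L(x, lambda) = (1/2) x^T Q x + c^T x + lambda^T (A x - b)
Stationarity (grad_x L = 0): Q x + c + A^T lambda = 0.
Primal feasibility: A x = b.

This gives the KKT block system:
  [ Q   A^T ] [ x     ]   [-c ]
  [ A    0  ] [ lambda ] = [ b ]

Solving the linear system:
  x*      = (0.3719, 1.3819, 1.8693)
  lambda* = (-4.9548)
  f(x*)   = 16.804

x* = (0.3719, 1.3819, 1.8693), lambda* = (-4.9548)


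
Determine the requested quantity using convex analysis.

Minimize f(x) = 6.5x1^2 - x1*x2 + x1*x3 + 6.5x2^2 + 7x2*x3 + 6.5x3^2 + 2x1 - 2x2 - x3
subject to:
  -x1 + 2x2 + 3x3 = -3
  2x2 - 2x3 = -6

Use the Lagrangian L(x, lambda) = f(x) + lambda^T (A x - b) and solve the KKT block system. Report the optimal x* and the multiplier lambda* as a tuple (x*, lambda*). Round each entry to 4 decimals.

Form the Lagrangian:
  L(x, lambda) = (1/2) x^T Q x + c^T x + lambda^T (A x - b)
Stationarity (grad_x L = 0): Q x + c + A^T lambda = 0.
Primal feasibility: A x = b.

This gives the KKT block system:
  [ Q   A^T ] [ x     ]   [-c ]
  [ A    0  ] [ lambda ] = [ b ]

Solving the linear system:
  x*      = (0.1918, -2.3616, 0.6384)
  lambda* = (7.4932, 6.7192)
  f(x*)   = 33.6315

x* = (0.1918, -2.3616, 0.6384), lambda* = (7.4932, 6.7192)


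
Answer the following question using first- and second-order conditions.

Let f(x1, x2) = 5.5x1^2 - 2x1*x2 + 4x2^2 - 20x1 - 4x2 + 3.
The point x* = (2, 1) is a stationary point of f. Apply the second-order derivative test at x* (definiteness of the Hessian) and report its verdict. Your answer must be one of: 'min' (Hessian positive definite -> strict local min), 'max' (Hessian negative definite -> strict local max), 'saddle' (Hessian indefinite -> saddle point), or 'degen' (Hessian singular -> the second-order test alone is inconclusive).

Compute the Hessian H = grad^2 f:
  H = [[11, -2], [-2, 8]]
Verify stationarity: grad f(x*) = H x* + g = (0, 0).
Eigenvalues of H: 7, 12.
Both eigenvalues > 0, so H is positive definite -> x* is a strict local min.

min


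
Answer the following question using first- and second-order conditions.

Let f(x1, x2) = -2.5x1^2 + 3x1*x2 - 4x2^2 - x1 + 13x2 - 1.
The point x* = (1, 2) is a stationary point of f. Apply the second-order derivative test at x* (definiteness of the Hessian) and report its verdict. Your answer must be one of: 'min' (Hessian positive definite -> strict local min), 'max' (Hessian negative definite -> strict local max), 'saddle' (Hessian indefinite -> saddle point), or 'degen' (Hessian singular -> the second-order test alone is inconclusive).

Compute the Hessian H = grad^2 f:
  H = [[-5, 3], [3, -8]]
Verify stationarity: grad f(x*) = H x* + g = (0, 0).
Eigenvalues of H: -9.8541, -3.1459.
Both eigenvalues < 0, so H is negative definite -> x* is a strict local max.

max


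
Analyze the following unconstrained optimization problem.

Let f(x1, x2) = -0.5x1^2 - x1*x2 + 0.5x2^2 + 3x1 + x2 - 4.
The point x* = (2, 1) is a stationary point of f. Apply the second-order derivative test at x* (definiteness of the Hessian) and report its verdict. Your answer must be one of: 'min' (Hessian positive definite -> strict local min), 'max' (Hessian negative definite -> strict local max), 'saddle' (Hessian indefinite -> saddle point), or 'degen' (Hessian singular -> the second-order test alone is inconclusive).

Compute the Hessian H = grad^2 f:
  H = [[-1, -1], [-1, 1]]
Verify stationarity: grad f(x*) = H x* + g = (0, 0).
Eigenvalues of H: -1.4142, 1.4142.
Eigenvalues have mixed signs, so H is indefinite -> x* is a saddle point.

saddle


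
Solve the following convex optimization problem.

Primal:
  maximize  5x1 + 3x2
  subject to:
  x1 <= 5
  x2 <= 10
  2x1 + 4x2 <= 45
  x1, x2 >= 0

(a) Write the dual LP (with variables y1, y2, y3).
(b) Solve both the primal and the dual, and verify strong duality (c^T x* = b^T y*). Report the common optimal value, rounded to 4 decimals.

The standard primal-dual pair for 'max c^T x s.t. A x <= b, x >= 0' is:
  Dual:  min b^T y  s.t.  A^T y >= c,  y >= 0.

So the dual LP is:
  minimize  5y1 + 10y2 + 45y3
  subject to:
    y1 + 2y3 >= 5
    y2 + 4y3 >= 3
    y1, y2, y3 >= 0

Solving the primal: x* = (5, 8.75).
  primal value c^T x* = 51.25.
Solving the dual: y* = (3.5, 0, 0.75).
  dual value b^T y* = 51.25.
Strong duality: c^T x* = b^T y*. Confirmed.

51.25


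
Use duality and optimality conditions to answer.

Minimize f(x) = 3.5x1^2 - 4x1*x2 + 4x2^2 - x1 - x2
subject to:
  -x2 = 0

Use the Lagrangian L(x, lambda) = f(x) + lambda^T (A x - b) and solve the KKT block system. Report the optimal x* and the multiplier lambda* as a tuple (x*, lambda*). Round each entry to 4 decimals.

Form the Lagrangian:
  L(x, lambda) = (1/2) x^T Q x + c^T x + lambda^T (A x - b)
Stationarity (grad_x L = 0): Q x + c + A^T lambda = 0.
Primal feasibility: A x = b.

This gives the KKT block system:
  [ Q   A^T ] [ x     ]   [-c ]
  [ A    0  ] [ lambda ] = [ b ]

Solving the linear system:
  x*      = (0.1429, 0)
  lambda* = (-1.5714)
  f(x*)   = -0.0714

x* = (0.1429, 0), lambda* = (-1.5714)


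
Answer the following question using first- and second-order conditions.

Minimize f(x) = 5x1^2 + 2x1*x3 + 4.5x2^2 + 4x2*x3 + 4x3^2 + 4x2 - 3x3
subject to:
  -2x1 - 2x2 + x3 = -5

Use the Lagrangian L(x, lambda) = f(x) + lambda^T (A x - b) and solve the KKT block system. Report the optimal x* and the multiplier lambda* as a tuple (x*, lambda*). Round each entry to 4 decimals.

Form the Lagrangian:
  L(x, lambda) = (1/2) x^T Q x + c^T x + lambda^T (A x - b)
Stationarity (grad_x L = 0): Q x + c + A^T lambda = 0.
Primal feasibility: A x = b.

This gives the KKT block system:
  [ Q   A^T ] [ x     ]   [-c ]
  [ A    0  ] [ lambda ] = [ b ]

Solving the linear system:
  x*      = (1.0766, 0.9584, -0.93)
  lambda* = (4.453)
  f(x*)   = 14.4442

x* = (1.0766, 0.9584, -0.93), lambda* = (4.453)


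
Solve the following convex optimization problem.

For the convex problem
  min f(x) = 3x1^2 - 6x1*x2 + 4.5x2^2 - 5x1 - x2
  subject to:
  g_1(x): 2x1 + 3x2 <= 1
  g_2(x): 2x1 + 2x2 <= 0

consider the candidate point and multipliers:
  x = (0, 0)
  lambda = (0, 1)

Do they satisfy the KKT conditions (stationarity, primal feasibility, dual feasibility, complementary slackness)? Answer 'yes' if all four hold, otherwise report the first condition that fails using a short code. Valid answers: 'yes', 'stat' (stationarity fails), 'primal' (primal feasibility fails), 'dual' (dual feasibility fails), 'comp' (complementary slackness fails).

Gradient of f: grad f(x) = Q x + c = (-5, -1)
Constraint values g_i(x) = a_i^T x - b_i:
  g_1((0, 0)) = -1
  g_2((0, 0)) = 0
Stationarity residual: grad f(x) + sum_i lambda_i a_i = (-3, 1)
  -> stationarity FAILS
Primal feasibility (all g_i <= 0): OK
Dual feasibility (all lambda_i >= 0): OK
Complementary slackness (lambda_i * g_i(x) = 0 for all i): OK

Verdict: the first failing condition is stationarity -> stat.

stat


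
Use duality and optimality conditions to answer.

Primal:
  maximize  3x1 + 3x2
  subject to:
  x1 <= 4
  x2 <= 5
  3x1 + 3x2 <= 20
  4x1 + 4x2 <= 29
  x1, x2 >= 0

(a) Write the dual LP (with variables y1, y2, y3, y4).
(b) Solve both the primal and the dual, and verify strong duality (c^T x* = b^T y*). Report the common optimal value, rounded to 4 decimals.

The standard primal-dual pair for 'max c^T x s.t. A x <= b, x >= 0' is:
  Dual:  min b^T y  s.t.  A^T y >= c,  y >= 0.

So the dual LP is:
  minimize  4y1 + 5y2 + 20y3 + 29y4
  subject to:
    y1 + 3y3 + 4y4 >= 3
    y2 + 3y3 + 4y4 >= 3
    y1, y2, y3, y4 >= 0

Solving the primal: x* = (1.6667, 5).
  primal value c^T x* = 20.
Solving the dual: y* = (0, 0, 1, 0).
  dual value b^T y* = 20.
Strong duality: c^T x* = b^T y*. Confirmed.

20


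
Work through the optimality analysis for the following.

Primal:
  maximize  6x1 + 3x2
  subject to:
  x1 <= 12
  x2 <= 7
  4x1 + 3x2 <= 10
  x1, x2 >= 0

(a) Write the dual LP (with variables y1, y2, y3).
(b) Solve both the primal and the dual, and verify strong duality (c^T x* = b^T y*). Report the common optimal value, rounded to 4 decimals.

The standard primal-dual pair for 'max c^T x s.t. A x <= b, x >= 0' is:
  Dual:  min b^T y  s.t.  A^T y >= c,  y >= 0.

So the dual LP is:
  minimize  12y1 + 7y2 + 10y3
  subject to:
    y1 + 4y3 >= 6
    y2 + 3y3 >= 3
    y1, y2, y3 >= 0

Solving the primal: x* = (2.5, 0).
  primal value c^T x* = 15.
Solving the dual: y* = (0, 0, 1.5).
  dual value b^T y* = 15.
Strong duality: c^T x* = b^T y*. Confirmed.

15


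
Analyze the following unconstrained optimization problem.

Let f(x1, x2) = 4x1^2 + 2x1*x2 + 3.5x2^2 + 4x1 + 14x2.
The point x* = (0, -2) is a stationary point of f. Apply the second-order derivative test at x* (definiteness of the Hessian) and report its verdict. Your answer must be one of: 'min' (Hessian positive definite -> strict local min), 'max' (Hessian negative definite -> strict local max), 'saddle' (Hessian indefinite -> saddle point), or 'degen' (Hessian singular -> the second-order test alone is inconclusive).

Compute the Hessian H = grad^2 f:
  H = [[8, 2], [2, 7]]
Verify stationarity: grad f(x*) = H x* + g = (0, 0).
Eigenvalues of H: 5.4384, 9.5616.
Both eigenvalues > 0, so H is positive definite -> x* is a strict local min.

min


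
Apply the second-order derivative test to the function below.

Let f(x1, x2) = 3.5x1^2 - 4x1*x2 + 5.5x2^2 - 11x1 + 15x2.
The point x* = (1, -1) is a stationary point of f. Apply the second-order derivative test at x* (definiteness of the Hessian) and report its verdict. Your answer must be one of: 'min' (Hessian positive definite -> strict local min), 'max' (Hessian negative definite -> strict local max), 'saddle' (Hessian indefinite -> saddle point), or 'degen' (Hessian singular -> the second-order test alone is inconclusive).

Compute the Hessian H = grad^2 f:
  H = [[7, -4], [-4, 11]]
Verify stationarity: grad f(x*) = H x* + g = (0, 0).
Eigenvalues of H: 4.5279, 13.4721.
Both eigenvalues > 0, so H is positive definite -> x* is a strict local min.

min


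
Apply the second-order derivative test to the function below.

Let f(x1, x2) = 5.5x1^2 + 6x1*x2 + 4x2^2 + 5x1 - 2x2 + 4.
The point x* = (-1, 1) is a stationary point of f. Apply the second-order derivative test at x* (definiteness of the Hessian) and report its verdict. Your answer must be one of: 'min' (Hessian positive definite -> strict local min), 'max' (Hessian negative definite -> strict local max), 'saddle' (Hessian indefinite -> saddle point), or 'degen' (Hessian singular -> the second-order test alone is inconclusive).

Compute the Hessian H = grad^2 f:
  H = [[11, 6], [6, 8]]
Verify stationarity: grad f(x*) = H x* + g = (0, 0).
Eigenvalues of H: 3.3153, 15.6847.
Both eigenvalues > 0, so H is positive definite -> x* is a strict local min.

min


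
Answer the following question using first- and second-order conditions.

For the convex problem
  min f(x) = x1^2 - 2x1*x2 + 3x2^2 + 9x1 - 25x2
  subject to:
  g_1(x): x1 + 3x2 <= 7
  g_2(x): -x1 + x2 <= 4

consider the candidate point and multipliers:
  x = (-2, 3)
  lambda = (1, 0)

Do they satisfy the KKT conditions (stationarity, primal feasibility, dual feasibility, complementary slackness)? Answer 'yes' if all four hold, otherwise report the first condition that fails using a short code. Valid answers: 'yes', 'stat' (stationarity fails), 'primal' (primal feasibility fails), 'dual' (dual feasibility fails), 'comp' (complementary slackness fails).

Gradient of f: grad f(x) = Q x + c = (-1, -3)
Constraint values g_i(x) = a_i^T x - b_i:
  g_1((-2, 3)) = 0
  g_2((-2, 3)) = 1
Stationarity residual: grad f(x) + sum_i lambda_i a_i = (0, 0)
  -> stationarity OK
Primal feasibility (all g_i <= 0): FAILS
Dual feasibility (all lambda_i >= 0): OK
Complementary slackness (lambda_i * g_i(x) = 0 for all i): OK

Verdict: the first failing condition is primal_feasibility -> primal.

primal


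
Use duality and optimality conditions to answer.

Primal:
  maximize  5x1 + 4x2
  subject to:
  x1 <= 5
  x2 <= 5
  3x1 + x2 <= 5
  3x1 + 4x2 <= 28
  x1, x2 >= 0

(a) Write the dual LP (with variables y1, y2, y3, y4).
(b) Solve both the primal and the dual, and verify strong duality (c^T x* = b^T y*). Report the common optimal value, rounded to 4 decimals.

The standard primal-dual pair for 'max c^T x s.t. A x <= b, x >= 0' is:
  Dual:  min b^T y  s.t.  A^T y >= c,  y >= 0.

So the dual LP is:
  minimize  5y1 + 5y2 + 5y3 + 28y4
  subject to:
    y1 + 3y3 + 3y4 >= 5
    y2 + y3 + 4y4 >= 4
    y1, y2, y3, y4 >= 0

Solving the primal: x* = (0, 5).
  primal value c^T x* = 20.
Solving the dual: y* = (0, 2.3333, 1.6667, 0).
  dual value b^T y* = 20.
Strong duality: c^T x* = b^T y*. Confirmed.

20


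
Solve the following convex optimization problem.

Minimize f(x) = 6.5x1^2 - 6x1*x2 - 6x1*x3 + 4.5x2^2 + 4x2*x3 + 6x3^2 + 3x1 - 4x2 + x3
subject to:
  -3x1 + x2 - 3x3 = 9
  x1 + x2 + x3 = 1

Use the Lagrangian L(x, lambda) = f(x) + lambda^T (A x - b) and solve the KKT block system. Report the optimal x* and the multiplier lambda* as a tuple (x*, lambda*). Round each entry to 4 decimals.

Form the Lagrangian:
  L(x, lambda) = (1/2) x^T Q x + c^T x + lambda^T (A x - b)
Stationarity (grad_x L = 0): Q x + c + A^T lambda = 0.
Primal feasibility: A x = b.

This gives the KKT block system:
  [ Q   A^T ] [ x     ]   [-c ]
  [ A    0  ] [ lambda ] = [ b ]

Solving the linear system:
  x*      = (-0.2162, 3, -1.7838)
  lambda* = (-6.0676, -11.0946)
  f(x*)   = 25.6351

x* = (-0.2162, 3, -1.7838), lambda* = (-6.0676, -11.0946)


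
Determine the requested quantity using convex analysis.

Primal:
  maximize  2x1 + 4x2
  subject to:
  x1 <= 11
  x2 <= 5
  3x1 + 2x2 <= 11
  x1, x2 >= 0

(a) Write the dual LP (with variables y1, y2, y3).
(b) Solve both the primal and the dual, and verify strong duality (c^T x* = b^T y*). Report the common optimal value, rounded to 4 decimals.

The standard primal-dual pair for 'max c^T x s.t. A x <= b, x >= 0' is:
  Dual:  min b^T y  s.t.  A^T y >= c,  y >= 0.

So the dual LP is:
  minimize  11y1 + 5y2 + 11y3
  subject to:
    y1 + 3y3 >= 2
    y2 + 2y3 >= 4
    y1, y2, y3 >= 0

Solving the primal: x* = (0.3333, 5).
  primal value c^T x* = 20.6667.
Solving the dual: y* = (0, 2.6667, 0.6667).
  dual value b^T y* = 20.6667.
Strong duality: c^T x* = b^T y*. Confirmed.

20.6667


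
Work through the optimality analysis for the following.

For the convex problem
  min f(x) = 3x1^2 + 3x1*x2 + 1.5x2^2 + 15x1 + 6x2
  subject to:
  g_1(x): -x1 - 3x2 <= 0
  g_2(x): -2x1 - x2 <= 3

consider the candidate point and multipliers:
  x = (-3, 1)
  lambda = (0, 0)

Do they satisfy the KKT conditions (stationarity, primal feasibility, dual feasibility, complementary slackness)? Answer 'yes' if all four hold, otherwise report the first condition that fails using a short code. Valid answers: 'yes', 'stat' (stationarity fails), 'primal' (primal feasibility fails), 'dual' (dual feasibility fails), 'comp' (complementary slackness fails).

Gradient of f: grad f(x) = Q x + c = (0, 0)
Constraint values g_i(x) = a_i^T x - b_i:
  g_1((-3, 1)) = 0
  g_2((-3, 1)) = 2
Stationarity residual: grad f(x) + sum_i lambda_i a_i = (0, 0)
  -> stationarity OK
Primal feasibility (all g_i <= 0): FAILS
Dual feasibility (all lambda_i >= 0): OK
Complementary slackness (lambda_i * g_i(x) = 0 for all i): OK

Verdict: the first failing condition is primal_feasibility -> primal.

primal


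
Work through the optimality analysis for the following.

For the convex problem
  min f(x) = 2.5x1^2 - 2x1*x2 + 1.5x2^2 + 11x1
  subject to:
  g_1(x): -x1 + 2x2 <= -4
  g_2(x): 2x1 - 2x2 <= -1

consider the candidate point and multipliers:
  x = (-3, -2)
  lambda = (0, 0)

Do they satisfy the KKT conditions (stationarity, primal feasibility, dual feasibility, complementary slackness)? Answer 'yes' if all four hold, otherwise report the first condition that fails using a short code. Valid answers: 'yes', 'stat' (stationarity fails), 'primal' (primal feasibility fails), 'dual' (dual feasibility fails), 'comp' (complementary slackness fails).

Gradient of f: grad f(x) = Q x + c = (0, 0)
Constraint values g_i(x) = a_i^T x - b_i:
  g_1((-3, -2)) = 3
  g_2((-3, -2)) = -1
Stationarity residual: grad f(x) + sum_i lambda_i a_i = (0, 0)
  -> stationarity OK
Primal feasibility (all g_i <= 0): FAILS
Dual feasibility (all lambda_i >= 0): OK
Complementary slackness (lambda_i * g_i(x) = 0 for all i): OK

Verdict: the first failing condition is primal_feasibility -> primal.

primal


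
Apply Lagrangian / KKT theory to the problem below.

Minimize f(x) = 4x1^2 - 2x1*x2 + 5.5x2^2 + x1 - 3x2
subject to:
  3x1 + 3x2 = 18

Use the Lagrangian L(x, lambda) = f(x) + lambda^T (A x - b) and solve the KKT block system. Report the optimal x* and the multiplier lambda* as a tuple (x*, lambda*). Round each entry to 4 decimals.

Form the Lagrangian:
  L(x, lambda) = (1/2) x^T Q x + c^T x + lambda^T (A x - b)
Stationarity (grad_x L = 0): Q x + c + A^T lambda = 0.
Primal feasibility: A x = b.

This gives the KKT block system:
  [ Q   A^T ] [ x     ]   [-c ]
  [ A    0  ] [ lambda ] = [ b ]

Solving the linear system:
  x*      = (3.2174, 2.7826)
  lambda* = (-7.058)
  f(x*)   = 60.9565

x* = (3.2174, 2.7826), lambda* = (-7.058)
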